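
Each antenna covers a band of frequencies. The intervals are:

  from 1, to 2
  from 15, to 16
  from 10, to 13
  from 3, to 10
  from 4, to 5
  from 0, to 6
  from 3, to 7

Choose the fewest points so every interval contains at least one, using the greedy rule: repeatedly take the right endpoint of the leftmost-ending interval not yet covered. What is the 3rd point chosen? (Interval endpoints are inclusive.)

13

Process intervals by earliest right end; each time one isn't hit yet, stab at its right endpoint.
Sorted: [1,2] [4,5] [0,6] [3,7] [3,10] [10,13] [15,16]
{[1,2]} hit by 2; {[4,5],[0,6],[3,7],[3,10]} hit by 5; {[10,13]} hit by 13; {[15,16]} hit by 16.
Points: 2, 5, 13, 16 (4 total).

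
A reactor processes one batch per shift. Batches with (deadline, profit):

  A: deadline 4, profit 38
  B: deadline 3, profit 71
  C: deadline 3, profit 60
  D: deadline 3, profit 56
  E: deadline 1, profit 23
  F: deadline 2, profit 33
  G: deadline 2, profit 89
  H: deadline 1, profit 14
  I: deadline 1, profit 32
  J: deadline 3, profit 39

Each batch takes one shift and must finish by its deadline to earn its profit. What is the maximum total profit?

By profit: G(d2,89), B(d3,71), C(d3,60), D(d3,56), J(d3,39), A(d4,38), F(d2,33), I(d1,32), E(d1,23), H(d1,14)
G→slot 2; B→slot 3; C→slot 1; D skipped; J skipped; A→slot 4; F skipped; I skipped; E skipped; H skipped.
Profit = 60 + 89 + 71 + 38 = 258

258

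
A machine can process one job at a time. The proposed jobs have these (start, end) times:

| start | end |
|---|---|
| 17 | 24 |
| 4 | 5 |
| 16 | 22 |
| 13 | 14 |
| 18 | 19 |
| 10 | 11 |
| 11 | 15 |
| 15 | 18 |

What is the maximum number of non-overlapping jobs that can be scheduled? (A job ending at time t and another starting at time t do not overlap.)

5

Greedy by earliest finish: after sorting by end time, pick each interval compatible with the last pick.
By end time: (4,5), (10,11), (13,14), (11,15), (15,18), (18,19), (16,22), (17,24).
Pick (4,5); next start ≥ 5 → (10,11); next start ≥ 11 → (13,14); next start ≥ 14 → (15,18); next start ≥ 18 → (18,19).
Selected 5 jobs.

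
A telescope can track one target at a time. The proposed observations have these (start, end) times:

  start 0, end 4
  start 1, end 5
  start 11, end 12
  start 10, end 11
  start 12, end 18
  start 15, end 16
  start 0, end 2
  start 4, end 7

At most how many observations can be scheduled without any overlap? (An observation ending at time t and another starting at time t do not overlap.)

Sorted by end: (0,2)  (0,4)  (1,5)  (4,7)  (10,11)  (11,12)  (15,16)  (12,18)
take (0,2); take (4,7); take (10,11); take (11,12); take (15,16).
Selected 5 observations.

5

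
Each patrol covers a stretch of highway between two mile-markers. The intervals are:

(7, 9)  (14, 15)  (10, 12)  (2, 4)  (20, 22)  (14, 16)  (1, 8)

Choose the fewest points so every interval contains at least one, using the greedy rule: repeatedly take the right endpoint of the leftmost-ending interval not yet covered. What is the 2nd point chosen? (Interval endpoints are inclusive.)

9

Sort by right endpoint; whenever an interval is uncovered, place a point at its right end.
By right end: [2,4]  [1,8]  [7,9]  [10,12]  [14,15]  [14,16]  [20,22]
[2,4] uncovered → point at 4; [7,9] uncovered → point at 9; [10,12] uncovered → point at 12; [14,15] uncovered → point at 15; [20,22] uncovered → point at 22.
Points: 4, 9, 12, 15, 22 (5 total).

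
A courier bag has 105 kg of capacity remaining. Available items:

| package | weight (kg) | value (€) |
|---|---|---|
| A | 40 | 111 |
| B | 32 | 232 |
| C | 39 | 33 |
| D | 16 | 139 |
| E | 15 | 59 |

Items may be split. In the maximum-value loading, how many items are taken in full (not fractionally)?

4

Greedy by value/weight ratio, highest first.
Order: D (139/16=8.69) > B (232/32=7.25) > E (59/15=3.93) > A (111/40=2.77) > C (33/39=0.85)
Fill: take D (16 @ 139) → take B (32 @ 232) → take E (15 @ 59) → take A (40 @ 111) → take 2/39 of C → 1.69; 105/105 used.
4 item(s) taken whole; one partial (take 2/39 of C).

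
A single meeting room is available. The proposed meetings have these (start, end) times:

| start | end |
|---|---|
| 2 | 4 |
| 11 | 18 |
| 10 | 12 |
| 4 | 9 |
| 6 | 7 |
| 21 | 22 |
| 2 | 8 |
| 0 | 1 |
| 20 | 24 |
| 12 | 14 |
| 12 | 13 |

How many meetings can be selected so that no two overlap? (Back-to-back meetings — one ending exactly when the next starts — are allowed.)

Sort by end time and greedily take each interval whose start is ≥ the last chosen end.
By end time: (0,1), (2,4), (6,7), (2,8), (4,9), (10,12), (12,13), (12,14), (11,18), (21,22), (20,24).
Pick (0,1); next start ≥ 1 → (2,4); next start ≥ 4 → (6,7); next start ≥ 7 → (10,12); next start ≥ 12 → (12,13); next start ≥ 13 → (21,22).
Selected 6 meetings.

6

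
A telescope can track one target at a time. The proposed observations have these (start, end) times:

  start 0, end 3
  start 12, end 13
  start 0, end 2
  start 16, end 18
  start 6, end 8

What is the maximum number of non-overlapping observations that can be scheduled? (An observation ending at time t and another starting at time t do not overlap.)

4

Sorted by end: (0,2)  (0,3)  (6,8)  (12,13)  (16,18)
take (0,2); skip (0,3); take (6,8); take (12,13); take (16,18).
Selected 4 observations.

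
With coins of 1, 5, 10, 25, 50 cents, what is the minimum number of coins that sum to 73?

Use the largest denomination that fits, subtract, and repeat.
73 − 1×50→23 − 2×10→3 − 3×1→0
Total coins = 1 + 2 + 3 = 6

6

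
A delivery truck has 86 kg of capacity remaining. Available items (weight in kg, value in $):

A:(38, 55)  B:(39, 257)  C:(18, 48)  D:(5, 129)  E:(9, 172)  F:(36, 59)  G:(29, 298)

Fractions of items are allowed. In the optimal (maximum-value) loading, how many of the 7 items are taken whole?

Order: D (129/5=25.80) > E (172/9=19.11) > G (298/29=10.28) > B (257/39=6.59) > C (48/18=2.67) > F (59/36=1.64) > A (55/38=1.45)
Fill: take D (5 @ 129) → take E (9 @ 172) → take G (29 @ 298) → take B (39 @ 257) → take 4/18 of C → 10.67; 86/86 used.
4 item(s) taken whole; one partial (take 4/18 of C).

4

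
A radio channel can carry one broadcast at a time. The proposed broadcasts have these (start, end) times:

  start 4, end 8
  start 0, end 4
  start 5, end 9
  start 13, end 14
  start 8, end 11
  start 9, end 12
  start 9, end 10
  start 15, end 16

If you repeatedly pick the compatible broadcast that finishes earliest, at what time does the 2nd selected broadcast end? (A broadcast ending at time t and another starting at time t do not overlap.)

8

Order by finish time; keep every interval that doesn't clash with the previous kept one.
Sorted by end: (0,4)  (4,8)  (5,9)  (9,10)  (8,11)  (9,12)  (13,14)  (15,16)
take (0,4); take (4,8); skip (5,9); take (9,10); take (13,14); take (15,16).
Selected: (0,4) (4,8) (9,10) (13,14) (15,16)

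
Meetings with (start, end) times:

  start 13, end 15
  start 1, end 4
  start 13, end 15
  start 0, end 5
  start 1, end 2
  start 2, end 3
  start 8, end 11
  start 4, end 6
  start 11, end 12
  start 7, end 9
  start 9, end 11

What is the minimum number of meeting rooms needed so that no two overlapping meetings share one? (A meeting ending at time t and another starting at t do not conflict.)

Count concurrent intervals with a sweep; the peak is the room count.
starts: [0, 1, 1, 2, 4, 7, 8, 9, 11, 13, 13]
ends:   [2, 3, 4, 5, 6, 9, 11, 11, 12, 15, 15]
s0→1 s1→2 s1→3  — peak 3.

3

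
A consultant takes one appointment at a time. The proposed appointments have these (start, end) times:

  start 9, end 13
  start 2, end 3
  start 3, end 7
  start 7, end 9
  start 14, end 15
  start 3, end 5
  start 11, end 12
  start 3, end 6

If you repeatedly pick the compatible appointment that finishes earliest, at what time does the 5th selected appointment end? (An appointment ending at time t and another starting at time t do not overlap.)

Sort by end time and greedily take each interval whose start is ≥ the last chosen end.
Sorted by end: (2,3)  (3,5)  (3,6)  (3,7)  (7,9)  (11,12)  (9,13)  (14,15)
take (2,3); take (3,5); skip (3,6); take (7,9); take (11,12); take (14,15).
Selected: (2,3) (3,5) (7,9) (11,12) (14,15)

15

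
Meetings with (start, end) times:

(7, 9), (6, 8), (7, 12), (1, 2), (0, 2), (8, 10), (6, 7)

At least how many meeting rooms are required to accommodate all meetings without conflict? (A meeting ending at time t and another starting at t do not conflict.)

starts: [0, 1, 6, 6, 7, 7, 8]
ends:   [2, 2, 7, 8, 9, 10, 12]
s0→1 s1→2 e2→1 e2→0 s6→1 s6→2 e7→1 s7→2 s7→3  — peak 3.

3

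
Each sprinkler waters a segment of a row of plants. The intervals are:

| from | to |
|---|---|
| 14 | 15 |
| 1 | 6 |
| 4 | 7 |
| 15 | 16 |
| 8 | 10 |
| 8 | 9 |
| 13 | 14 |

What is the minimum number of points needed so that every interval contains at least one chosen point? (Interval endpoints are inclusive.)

4

Sorted: [1,6] [4,7] [8,9] [8,10] [13,14] [14,15] [15,16]
{[1,6],[4,7]} hit by 6; {[8,9],[8,10]} hit by 9; {[13,14],[14,15]} hit by 14; {[15,16]} hit by 16.
Points: 6, 9, 14, 16 (4 total).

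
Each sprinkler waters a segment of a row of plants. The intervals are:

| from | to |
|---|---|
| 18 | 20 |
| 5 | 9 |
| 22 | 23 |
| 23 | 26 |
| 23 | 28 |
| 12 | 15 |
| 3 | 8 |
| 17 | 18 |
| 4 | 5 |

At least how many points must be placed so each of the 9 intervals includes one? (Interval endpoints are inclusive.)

Process intervals by earliest right end; each time one isn't hit yet, stab at its right endpoint.
By right end: [4,5]  [3,8]  [5,9]  [12,15]  [17,18]  [18,20]  [22,23]  [23,26]  [23,28]
[4,5] uncovered → point at 5; [12,15] uncovered → point at 15; [17,18] uncovered → point at 18; [22,23] uncovered → point at 23.
Points: 5, 15, 18, 23 (4 total).

4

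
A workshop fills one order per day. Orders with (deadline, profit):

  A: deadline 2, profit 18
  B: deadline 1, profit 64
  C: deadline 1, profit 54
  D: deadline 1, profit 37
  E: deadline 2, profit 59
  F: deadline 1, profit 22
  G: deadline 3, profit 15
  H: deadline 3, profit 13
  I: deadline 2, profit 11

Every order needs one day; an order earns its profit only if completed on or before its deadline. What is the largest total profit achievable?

138

Take jobs in profit order; each goes to the latest open slot no later than its deadline.
By profit: B(d1,64), E(d2,59), C(d1,54), D(d1,37), F(d1,22), A(d2,18), G(d3,15), H(d3,13), I(d2,11)
B→slot 1; E→slot 2; C skipped; D skipped; F skipped; A skipped; G→slot 3; H skipped; I skipped.
Profit = 64 + 59 + 15 = 138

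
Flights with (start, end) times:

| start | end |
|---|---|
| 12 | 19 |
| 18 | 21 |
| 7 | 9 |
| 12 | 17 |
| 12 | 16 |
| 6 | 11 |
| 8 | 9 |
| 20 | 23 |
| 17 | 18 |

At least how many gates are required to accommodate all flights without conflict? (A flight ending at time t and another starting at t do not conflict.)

3

starts: [6, 7, 8, 12, 12, 12, 17, 18, 20]
ends:   [9, 9, 11, 16, 17, 18, 19, 21, 23]
s6→1 s7→2 s8→3  — peak 3.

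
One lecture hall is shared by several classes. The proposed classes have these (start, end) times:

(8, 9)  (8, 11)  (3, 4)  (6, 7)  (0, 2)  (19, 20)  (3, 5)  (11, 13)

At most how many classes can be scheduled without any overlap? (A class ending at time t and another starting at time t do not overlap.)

6

Sorted by end: (0,2)  (3,4)  (3,5)  (6,7)  (8,9)  (8,11)  (11,13)  (19,20)
take (0,2); take (3,4); take (6,7); take (8,9); take (11,13); take (19,20).
Selected 6 classes.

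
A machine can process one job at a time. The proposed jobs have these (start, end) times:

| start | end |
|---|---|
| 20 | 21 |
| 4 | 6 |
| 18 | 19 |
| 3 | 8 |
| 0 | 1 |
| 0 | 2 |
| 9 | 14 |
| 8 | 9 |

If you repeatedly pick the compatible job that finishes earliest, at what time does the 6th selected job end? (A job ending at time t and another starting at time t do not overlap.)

Order by finish time; keep every interval that doesn't clash with the previous kept one.
Sorted by end: (0,1)  (0,2)  (4,6)  (3,8)  (8,9)  (9,14)  (18,19)  (20,21)
take (0,1); skip (0,2); take (4,6); take (8,9); take (9,14); take (18,19); take (20,21).
Selected: (0,1) (4,6) (8,9) (9,14) (18,19) (20,21)

21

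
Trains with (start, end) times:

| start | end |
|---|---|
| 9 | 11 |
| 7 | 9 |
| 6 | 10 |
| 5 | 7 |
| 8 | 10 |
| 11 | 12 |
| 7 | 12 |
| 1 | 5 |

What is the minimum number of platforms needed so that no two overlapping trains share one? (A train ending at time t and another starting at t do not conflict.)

4

The answer is the maximum number of intervals overlapping at any instant.
Events (time:±→running): 1:+→1 5:-→0 5:+→1 6:+→2 7:-→1 7:+→2 7:+→3 8:+→4 … peak 4.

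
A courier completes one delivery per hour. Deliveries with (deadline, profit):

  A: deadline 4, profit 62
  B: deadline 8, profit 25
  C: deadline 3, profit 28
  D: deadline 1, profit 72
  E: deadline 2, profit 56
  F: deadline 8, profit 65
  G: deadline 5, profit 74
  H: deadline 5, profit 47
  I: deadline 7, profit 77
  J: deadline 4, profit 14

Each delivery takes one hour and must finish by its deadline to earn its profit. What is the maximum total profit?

478

By profit: I(d7,77), G(d5,74), D(d1,72), F(d8,65), A(d4,62), E(d2,56), H(d5,47), C(d3,28), B(d8,25), J(d4,14)
I→slot 7; G→slot 5; D→slot 1; F→slot 8; A→slot 4; E→slot 2; H→slot 3; C skipped; B→slot 6; J skipped.
Profit = 72 + 56 + 47 + 62 + 74 + 25 + 77 + 65 = 478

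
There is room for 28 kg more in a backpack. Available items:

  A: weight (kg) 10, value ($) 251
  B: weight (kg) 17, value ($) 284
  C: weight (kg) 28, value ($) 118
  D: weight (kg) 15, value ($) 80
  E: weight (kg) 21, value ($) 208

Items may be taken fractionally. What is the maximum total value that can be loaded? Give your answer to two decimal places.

544.90

Order: A (251/10=25.10) > B (284/17=16.71) > E (208/21=9.90) > D (80/15=5.33) > C (118/28=4.21)
Fill: take A (10 @ 251) → take B (17 @ 284) → take 1/21 of E → 9.90; 28/28 used.
Total value = 544.90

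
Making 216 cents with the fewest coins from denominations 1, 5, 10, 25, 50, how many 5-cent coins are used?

Greedy: take as many of the largest coin as possible, then repeat with the remainder.
216 = 4×50 + 1×10 + 1×5 + 1×1
Count of 5: 1

1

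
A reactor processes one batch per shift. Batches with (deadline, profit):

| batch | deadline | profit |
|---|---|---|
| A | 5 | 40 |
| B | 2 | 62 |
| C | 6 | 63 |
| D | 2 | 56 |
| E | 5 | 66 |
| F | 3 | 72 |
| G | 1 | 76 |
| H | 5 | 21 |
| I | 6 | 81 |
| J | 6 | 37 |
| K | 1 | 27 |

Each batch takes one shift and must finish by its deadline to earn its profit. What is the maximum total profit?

Take jobs in profit order; each goes to the latest open slot no later than its deadline.
Profit order: I=81 G=76 F=72 E=66 C=63 B=62 D=56 A=40 J=37 K=27 H=21
Assign: I→slot 6, G→slot 1, F→slot 3, E→slot 5, C→slot 4, B→slot 2, D skipped, A skipped, J skipped, K skipped, H skipped.
Slots: [1:G] [2:B] [3:F] [4:C] [5:E] [6:I]
Profit = 76 + 62 + 72 + 63 + 66 + 81 = 420

420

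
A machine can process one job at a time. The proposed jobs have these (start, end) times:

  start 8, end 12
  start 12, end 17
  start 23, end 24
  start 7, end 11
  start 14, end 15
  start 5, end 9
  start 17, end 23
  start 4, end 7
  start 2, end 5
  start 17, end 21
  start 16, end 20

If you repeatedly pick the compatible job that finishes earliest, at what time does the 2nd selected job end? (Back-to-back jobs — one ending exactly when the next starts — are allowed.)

By end time: (2,5), (4,7), (5,9), (7,11), (8,12), (14,15), (12,17), (16,20), (17,21), (17,23), (23,24).
Pick (2,5); next start ≥ 5 → (5,9); next start ≥ 9 → (14,15); next start ≥ 15 → (16,20); next start ≥ 20 → (23,24).
Selected: (2,5) (5,9) (14,15) (16,20) (23,24)

9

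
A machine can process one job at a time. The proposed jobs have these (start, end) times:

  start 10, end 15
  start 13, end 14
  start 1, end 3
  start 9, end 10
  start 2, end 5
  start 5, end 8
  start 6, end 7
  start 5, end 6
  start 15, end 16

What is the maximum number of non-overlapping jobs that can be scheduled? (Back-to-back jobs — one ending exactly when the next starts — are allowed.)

Sort by end time and greedily take each interval whose start is ≥ the last chosen end.
By end time: (1,3), (2,5), (5,6), (6,7), (5,8), (9,10), (13,14), (10,15), (15,16).
Pick (1,3); next start ≥ 3 → (5,6); next start ≥ 6 → (6,7); next start ≥ 7 → (9,10); next start ≥ 10 → (13,14); next start ≥ 14 → (15,16).
Selected 6 jobs.

6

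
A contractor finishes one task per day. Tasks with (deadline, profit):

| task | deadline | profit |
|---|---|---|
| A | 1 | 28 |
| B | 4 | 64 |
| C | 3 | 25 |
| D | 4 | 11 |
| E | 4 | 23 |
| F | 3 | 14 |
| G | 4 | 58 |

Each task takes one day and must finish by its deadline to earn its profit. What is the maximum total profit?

Profit order: B=64 G=58 A=28 C=25 E=23 F=14 D=11
Assign: B→slot 4, G→slot 3, A→slot 1, C→slot 2, E skipped, F skipped, D skipped.
Slots: [1:A] [2:C] [3:G] [4:B]
Profit = 28 + 25 + 58 + 64 = 175

175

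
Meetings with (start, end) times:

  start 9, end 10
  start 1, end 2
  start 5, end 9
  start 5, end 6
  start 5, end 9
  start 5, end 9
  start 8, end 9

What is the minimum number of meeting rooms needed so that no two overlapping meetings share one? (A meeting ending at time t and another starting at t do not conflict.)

4

starts: [1, 5, 5, 5, 5, 8, 9]
ends:   [2, 6, 9, 9, 9, 9, 10]
s1→1 e2→0 s5→1 s5→2 s5→3 s5→4  — peak 4.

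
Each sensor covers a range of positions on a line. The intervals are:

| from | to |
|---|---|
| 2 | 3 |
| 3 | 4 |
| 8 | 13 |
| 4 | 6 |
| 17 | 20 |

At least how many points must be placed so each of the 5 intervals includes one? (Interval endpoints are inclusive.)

By right end: [2,3]  [3,4]  [4,6]  [8,13]  [17,20]
[2,3] uncovered → point at 3; [4,6] uncovered → point at 6; [8,13] uncovered → point at 13; [17,20] uncovered → point at 20.
Points: 3, 6, 13, 20 (4 total).

4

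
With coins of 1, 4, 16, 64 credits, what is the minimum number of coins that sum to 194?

5

Use the largest denomination that fits, subtract, and repeat.
194 = 3×64 + 2×1
Total coins = 3 + 2 = 5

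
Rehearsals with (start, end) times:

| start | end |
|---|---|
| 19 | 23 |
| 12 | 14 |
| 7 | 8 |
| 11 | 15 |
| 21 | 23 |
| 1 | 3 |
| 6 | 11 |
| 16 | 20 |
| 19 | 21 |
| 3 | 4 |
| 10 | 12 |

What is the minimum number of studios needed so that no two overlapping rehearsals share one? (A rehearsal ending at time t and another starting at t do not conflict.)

starts: [1, 3, 6, 7, 10, 11, 12, 16, 19, 19, 21]
ends:   [3, 4, 8, 11, 12, 14, 15, 20, 21, 23, 23]
s1→1 e3→0 s3→1 e4→0 s6→1 s7→2 e8→1 s10→2 e11→1 s11→2 e12→1 s12→2 e14→1 e15→0 s16→1 s19→2 s19→3  — peak 3.

3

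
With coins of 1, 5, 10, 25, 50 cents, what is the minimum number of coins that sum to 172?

7

172 − 3×50→22 − 2×10→2 − 2×1→0
Total coins = 3 + 2 + 2 = 7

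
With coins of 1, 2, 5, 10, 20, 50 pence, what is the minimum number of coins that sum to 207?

207 − 4×50→7 − 1×5→2 − 1×2→0
Total coins = 4 + 1 + 1 = 6

6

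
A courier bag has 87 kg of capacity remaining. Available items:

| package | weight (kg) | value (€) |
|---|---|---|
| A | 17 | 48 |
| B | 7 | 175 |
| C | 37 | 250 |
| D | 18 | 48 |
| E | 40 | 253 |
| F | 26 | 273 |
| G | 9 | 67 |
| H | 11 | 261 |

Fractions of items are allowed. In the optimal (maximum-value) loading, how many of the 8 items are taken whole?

Greedy by value/weight ratio, highest first.
Ratios (sorted): B 25.00, H 23.73, F 10.50, G 7.44, C 6.76, E 6.33, A 2.82, D 2.67
take B (7 @ 175); take H (11 @ 261); take F (26 @ 273); take G (9 @ 67); take 34/37 of C → 229.73. Capacity used 87/87.
4 item(s) taken whole; one partial (take 34/37 of C).

4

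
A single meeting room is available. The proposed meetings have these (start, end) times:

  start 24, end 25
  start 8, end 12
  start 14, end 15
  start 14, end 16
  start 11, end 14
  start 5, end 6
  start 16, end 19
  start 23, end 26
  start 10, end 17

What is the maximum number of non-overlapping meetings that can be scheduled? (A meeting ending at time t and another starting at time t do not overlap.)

5

By end time: (5,6), (8,12), (11,14), (14,15), (14,16), (10,17), (16,19), (24,25), (23,26).
Pick (5,6); next start ≥ 6 → (8,12); next start ≥ 12 → (14,15); next start ≥ 15 → (16,19); next start ≥ 19 → (24,25).
Selected 5 meetings.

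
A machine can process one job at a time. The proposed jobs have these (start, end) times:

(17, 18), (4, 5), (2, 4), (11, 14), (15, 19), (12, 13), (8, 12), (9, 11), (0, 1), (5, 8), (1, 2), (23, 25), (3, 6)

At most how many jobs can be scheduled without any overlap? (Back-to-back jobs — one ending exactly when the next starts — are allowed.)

9

Greedy by earliest finish: after sorting by end time, pick each interval compatible with the last pick.
Sorted by end: (0,1)  (1,2)  (2,4)  (4,5)  (3,6)  (5,8)  (9,11)  (8,12)  (12,13)  (11,14)  (17,18)  (15,19)  (23,25)
take (0,1); take (1,2); take (2,4); take (4,5); skip (3,6); take (5,8); take (9,11); skip (8,12); take (12,13); skip (11,14); take (17,18); take (23,25).
Selected 9 jobs.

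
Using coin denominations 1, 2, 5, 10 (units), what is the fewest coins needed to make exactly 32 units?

Greedy: take as many of the largest coin as possible, then repeat with the remainder.
32 − 3×10→2 − 1×2→0
Total coins = 3 + 1 = 4

4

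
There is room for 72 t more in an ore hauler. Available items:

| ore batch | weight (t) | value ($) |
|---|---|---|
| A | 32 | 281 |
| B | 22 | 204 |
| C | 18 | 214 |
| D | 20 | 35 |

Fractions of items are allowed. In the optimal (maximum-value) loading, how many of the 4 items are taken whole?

3

Order: C (214/18=11.89) > B (204/22=9.27) > A (281/32=8.78) > D (35/20=1.75)
Fill: take C (18 @ 214) → take B (22 @ 204) → take A (32 @ 281); 72/72 used.
3 item(s) taken whole.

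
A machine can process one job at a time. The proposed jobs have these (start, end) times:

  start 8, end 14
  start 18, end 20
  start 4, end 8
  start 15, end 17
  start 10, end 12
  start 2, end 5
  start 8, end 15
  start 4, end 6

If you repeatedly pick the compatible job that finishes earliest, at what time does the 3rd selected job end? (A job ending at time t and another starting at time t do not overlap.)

17

By end time: (2,5), (4,6), (4,8), (10,12), (8,14), (8,15), (15,17), (18,20).
Pick (2,5); next start ≥ 5 → (10,12); next start ≥ 12 → (15,17); next start ≥ 17 → (18,20).
Selected: (2,5) (10,12) (15,17) (18,20)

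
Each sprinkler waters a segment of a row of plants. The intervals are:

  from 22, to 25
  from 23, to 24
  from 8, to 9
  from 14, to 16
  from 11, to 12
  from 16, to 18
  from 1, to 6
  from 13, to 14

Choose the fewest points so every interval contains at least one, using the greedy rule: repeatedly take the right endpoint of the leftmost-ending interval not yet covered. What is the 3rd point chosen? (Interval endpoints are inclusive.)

By right end: [1,6]  [8,9]  [11,12]  [13,14]  [14,16]  [16,18]  [23,24]  [22,25]
[1,6] uncovered → point at 6; [8,9] uncovered → point at 9; [11,12] uncovered → point at 12; [13,14] uncovered → point at 14; [16,18] uncovered → point at 18; [23,24] uncovered → point at 24.
Points: 6, 9, 12, 14, 18, 24 (6 total).

12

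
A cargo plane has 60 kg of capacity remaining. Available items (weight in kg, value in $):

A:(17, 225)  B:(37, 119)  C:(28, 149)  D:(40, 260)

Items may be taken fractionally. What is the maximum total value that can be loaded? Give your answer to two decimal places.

Ratios (sorted): A 13.24, D 6.50, C 5.32, B 3.22
take A (17 @ 225); take D (40 @ 260); take 3/28 of C → 15.96. Capacity used 60/60.
Total value = 500.96

500.96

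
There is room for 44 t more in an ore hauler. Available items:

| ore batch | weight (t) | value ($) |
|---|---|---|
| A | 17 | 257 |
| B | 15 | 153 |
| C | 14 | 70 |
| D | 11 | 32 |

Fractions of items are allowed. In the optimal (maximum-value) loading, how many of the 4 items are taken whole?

Sort by value per unit weight and fill in that order.
Order: A (257/17=15.12) > B (153/15=10.20) > C (70/14=5.00) > D (32/11=2.91)
Fill: take A (17 @ 257) → take B (15 @ 153) → take 12/14 of C → 60.00; 44/44 used.
2 item(s) taken whole; one partial (take 12/14 of C).

2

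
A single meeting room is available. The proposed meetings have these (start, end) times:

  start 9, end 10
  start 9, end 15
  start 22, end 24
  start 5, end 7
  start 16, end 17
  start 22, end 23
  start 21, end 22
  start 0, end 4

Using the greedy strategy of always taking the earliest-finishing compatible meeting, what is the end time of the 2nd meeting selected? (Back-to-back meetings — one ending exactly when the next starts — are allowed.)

7

Sort by end time and greedily take each interval whose start is ≥ the last chosen end.
By end time: (0,4), (5,7), (9,10), (9,15), (16,17), (21,22), (22,23), (22,24).
Pick (0,4); next start ≥ 4 → (5,7); next start ≥ 7 → (9,10); next start ≥ 10 → (16,17); next start ≥ 17 → (21,22); next start ≥ 22 → (22,23).
Selected: (0,4) (5,7) (9,10) (16,17) (21,22) (22,23)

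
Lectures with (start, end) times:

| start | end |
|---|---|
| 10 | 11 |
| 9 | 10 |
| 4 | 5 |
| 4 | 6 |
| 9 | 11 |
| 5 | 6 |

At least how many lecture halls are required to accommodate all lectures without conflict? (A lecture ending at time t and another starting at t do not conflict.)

2

The answer is the maximum number of intervals overlapping at any instant.
Events (time:±→running): 4:+→1 4:+→2 … peak 2.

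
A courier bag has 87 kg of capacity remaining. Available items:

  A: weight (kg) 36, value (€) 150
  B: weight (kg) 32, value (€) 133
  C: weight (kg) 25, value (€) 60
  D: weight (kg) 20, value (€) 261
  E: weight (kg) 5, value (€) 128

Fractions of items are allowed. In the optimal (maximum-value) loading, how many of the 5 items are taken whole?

Order: E (128/5=25.60) > D (261/20=13.05) > A (150/36=4.17) > B (133/32=4.16) > C (60/25=2.40)
Fill: take E (5 @ 128) → take D (20 @ 261) → take A (36 @ 150) → take 26/32 of B → 108.06; 87/87 used.
3 item(s) taken whole; one partial (take 26/32 of B).

3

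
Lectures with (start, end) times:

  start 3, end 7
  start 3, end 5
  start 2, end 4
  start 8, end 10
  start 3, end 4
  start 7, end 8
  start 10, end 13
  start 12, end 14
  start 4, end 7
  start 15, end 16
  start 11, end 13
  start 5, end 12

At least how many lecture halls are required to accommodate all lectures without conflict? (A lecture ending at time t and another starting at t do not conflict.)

Events (time:±→running): 2:+→1 3:+→2 3:+→3 3:+→4 … peak 4.

4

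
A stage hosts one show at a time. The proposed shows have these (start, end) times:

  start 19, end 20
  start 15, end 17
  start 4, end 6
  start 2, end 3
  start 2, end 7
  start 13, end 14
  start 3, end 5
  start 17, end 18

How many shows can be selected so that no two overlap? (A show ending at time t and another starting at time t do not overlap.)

6

By end time: (2,3), (3,5), (4,6), (2,7), (13,14), (15,17), (17,18), (19,20).
Pick (2,3); next start ≥ 3 → (3,5); next start ≥ 5 → (13,14); next start ≥ 14 → (15,17); next start ≥ 17 → (17,18); next start ≥ 18 → (19,20).
Selected 6 shows.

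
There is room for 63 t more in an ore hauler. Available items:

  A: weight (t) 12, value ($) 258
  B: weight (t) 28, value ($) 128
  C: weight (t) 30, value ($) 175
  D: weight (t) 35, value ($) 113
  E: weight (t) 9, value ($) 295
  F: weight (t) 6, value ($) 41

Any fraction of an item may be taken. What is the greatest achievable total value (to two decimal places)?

Greedy by value/weight ratio, highest first.
Ratios (sorted): E 32.78, A 21.50, F 6.83, C 5.83, B 4.57, D 3.23
take E (9 @ 295); take A (12 @ 258); take F (6 @ 41); take C (30 @ 175); take 6/28 of B → 27.43. Capacity used 63/63.
Total value = 796.43

796.43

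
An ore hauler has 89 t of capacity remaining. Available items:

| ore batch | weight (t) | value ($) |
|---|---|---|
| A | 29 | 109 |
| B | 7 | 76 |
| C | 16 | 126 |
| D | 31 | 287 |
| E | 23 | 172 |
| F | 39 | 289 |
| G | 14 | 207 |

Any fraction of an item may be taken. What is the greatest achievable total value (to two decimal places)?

Sort by value per unit weight and fill in that order.
Ratios (sorted): G 14.79, B 10.86, D 9.26, C 7.88, E 7.48, F 7.41, A 3.76
take G (14 @ 207); take B (7 @ 76); take D (31 @ 287); take C (16 @ 126); take 21/23 of E → 157.04. Capacity used 89/89.
Total value = 853.04

853.04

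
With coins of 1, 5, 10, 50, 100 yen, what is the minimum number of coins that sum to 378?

Greedy: take as many of the largest coin as possible, then repeat with the remainder.
378 = 3×100 + 1×50 + 2×10 + 1×5 + 3×1
Total coins = 3 + 1 + 2 + 1 + 3 = 10

10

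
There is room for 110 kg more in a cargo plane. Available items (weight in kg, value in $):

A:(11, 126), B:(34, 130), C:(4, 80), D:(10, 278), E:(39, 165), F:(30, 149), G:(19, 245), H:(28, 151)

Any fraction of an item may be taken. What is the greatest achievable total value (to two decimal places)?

1062.85

Sort by value per unit weight and fill in that order.
Order: D (278/10=27.80) > C (80/4=20.00) > G (245/19=12.89) > A (126/11=11.45) > H (151/28=5.39) > F (149/30=4.97) > E (165/39=4.23) > B (130/34=3.82)
Fill: take D (10 @ 278) → take C (4 @ 80) → take G (19 @ 245) → take A (11 @ 126) → take H (28 @ 151) → take F (30 @ 149) → take 8/39 of E → 33.85; 110/110 used.
Total value = 1062.85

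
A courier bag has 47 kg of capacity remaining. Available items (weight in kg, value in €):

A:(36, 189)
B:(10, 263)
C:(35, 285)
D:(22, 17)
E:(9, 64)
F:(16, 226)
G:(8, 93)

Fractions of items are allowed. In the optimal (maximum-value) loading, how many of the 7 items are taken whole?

3

Greedy by value/weight ratio, highest first.
Ratios (sorted): B 26.30, F 14.12, G 11.62, C 8.14, E 7.11, A 5.25, D 0.77
take B (10 @ 263); take F (16 @ 226); take G (8 @ 93); take 13/35 of C → 105.86. Capacity used 47/47.
3 item(s) taken whole; one partial (take 13/35 of C).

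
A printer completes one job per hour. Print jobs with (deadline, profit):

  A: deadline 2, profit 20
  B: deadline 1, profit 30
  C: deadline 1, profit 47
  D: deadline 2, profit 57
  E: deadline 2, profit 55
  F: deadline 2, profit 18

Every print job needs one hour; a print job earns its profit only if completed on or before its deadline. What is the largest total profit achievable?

Take jobs in profit order; each goes to the latest open slot no later than its deadline.
By profit: D(d2,57), E(d2,55), C(d1,47), B(d1,30), A(d2,20), F(d2,18)
D→slot 2; E→slot 1; C skipped; B skipped; A skipped; F skipped.
Profit = 55 + 57 = 112

112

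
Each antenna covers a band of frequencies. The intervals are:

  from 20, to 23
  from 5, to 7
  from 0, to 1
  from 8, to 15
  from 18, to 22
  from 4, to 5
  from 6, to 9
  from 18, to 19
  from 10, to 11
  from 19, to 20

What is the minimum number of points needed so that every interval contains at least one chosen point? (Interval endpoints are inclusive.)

Sort by right endpoint; whenever an interval is uncovered, place a point at its right end.
Sorted: [0,1] [4,5] [5,7] [6,9] [10,11] [8,15] [18,19] [19,20] [18,22] [20,23]
{[0,1]} hit by 1; {[4,5],[5,7]} hit by 5; {[6,9]} hit by 9; {[10,11],[8,15]} hit by 11; {[18,19],[19,20],[18,22]} hit by 19; {[20,23]} hit by 23.
Points: 1, 5, 9, 11, 19, 23 (6 total).

6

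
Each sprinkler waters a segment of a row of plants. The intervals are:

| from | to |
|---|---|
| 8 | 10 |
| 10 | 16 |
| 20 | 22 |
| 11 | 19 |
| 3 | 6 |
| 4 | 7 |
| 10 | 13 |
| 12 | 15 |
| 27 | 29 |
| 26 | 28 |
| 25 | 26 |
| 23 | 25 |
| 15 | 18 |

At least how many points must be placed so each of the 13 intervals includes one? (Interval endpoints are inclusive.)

6

Sort by right endpoint; whenever an interval is uncovered, place a point at its right end.
Sorted: [3,6] [4,7] [8,10] [10,13] [12,15] [10,16] [15,18] [11,19] [20,22] [23,25] [25,26] [26,28] [27,29]
{[3,6],[4,7]} hit by 6; {[8,10],[10,13]} hit by 10; {[12,15],[10,16],[15,18],[11,19]} hit by 15; {[20,22]} hit by 22; {[23,25],[25,26]} hit by 25; {[26,28],[27,29]} hit by 28.
Points: 6, 10, 15, 22, 25, 28 (6 total).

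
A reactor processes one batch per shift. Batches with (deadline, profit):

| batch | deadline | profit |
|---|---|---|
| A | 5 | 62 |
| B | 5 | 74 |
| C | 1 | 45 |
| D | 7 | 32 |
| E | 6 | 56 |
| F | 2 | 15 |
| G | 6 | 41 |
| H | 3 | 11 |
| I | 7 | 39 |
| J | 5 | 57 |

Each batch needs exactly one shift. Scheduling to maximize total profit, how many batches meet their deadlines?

7

Take jobs in profit order; each goes to the latest open slot no later than its deadline.
Profit order: B=74 A=62 J=57 E=56 C=45 G=41 I=39 D=32 F=15 H=11
Assign: B→slot 5, A→slot 4, J→slot 3, E→slot 6, C→slot 1, G→slot 2, I→slot 7, D skipped, F skipped, H skipped.
Slots: [1:C] [2:G] [3:J] [4:A] [5:B] [6:E] [7:I]
7 of 10 scheduled.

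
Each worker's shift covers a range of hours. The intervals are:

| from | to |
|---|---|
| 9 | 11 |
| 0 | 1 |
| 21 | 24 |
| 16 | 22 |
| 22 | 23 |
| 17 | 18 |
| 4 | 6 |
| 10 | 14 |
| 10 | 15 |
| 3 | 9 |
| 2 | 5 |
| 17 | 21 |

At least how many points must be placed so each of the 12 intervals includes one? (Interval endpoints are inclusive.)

Sort by right endpoint; whenever an interval is uncovered, place a point at its right end.
By right end: [0,1]  [2,5]  [4,6]  [3,9]  [9,11]  [10,14]  [10,15]  [17,18]  [17,21]  [16,22]  [22,23]  [21,24]
[0,1] uncovered → point at 1; [2,5] uncovered → point at 5; [9,11] uncovered → point at 11; [17,18] uncovered → point at 18; [22,23] uncovered → point at 23.
Points: 1, 5, 11, 18, 23 (5 total).

5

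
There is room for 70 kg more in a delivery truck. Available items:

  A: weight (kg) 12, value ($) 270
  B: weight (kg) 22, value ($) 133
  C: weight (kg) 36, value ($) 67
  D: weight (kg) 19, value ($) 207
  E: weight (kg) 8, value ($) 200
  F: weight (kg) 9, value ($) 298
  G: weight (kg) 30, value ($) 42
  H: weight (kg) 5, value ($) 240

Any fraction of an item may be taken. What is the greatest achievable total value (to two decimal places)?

1317.77

Sort by value per unit weight and fill in that order.
Order: H (240/5=48.00) > F (298/9=33.11) > E (200/8=25.00) > A (270/12=22.50) > D (207/19=10.89) > B (133/22=6.05) > C (67/36=1.86) > G (42/30=1.40)
Fill: take H (5 @ 240) → take F (9 @ 298) → take E (8 @ 200) → take A (12 @ 270) → take D (19 @ 207) → take 17/22 of B → 102.77; 70/70 used.
Total value = 1317.77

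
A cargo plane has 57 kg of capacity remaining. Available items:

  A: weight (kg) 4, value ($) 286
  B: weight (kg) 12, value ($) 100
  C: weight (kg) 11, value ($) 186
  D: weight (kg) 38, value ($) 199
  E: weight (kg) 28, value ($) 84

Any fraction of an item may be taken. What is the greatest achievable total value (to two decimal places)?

Ratios (sorted): A 71.50, C 16.91, B 8.33, D 5.24, E 3.00
take A (4 @ 286); take C (11 @ 186); take B (12 @ 100); take 30/38 of D → 157.11. Capacity used 57/57.
Total value = 729.11

729.11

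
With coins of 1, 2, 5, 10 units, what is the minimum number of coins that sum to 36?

5

36 = 3×10 + 1×5 + 1×1
Total coins = 3 + 1 + 1 = 5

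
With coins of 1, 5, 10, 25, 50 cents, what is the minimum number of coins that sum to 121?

Greedy: take as many of the largest coin as possible, then repeat with the remainder.
121 = 2×50 + 2×10 + 1×1
Total coins = 2 + 2 + 1 = 5

5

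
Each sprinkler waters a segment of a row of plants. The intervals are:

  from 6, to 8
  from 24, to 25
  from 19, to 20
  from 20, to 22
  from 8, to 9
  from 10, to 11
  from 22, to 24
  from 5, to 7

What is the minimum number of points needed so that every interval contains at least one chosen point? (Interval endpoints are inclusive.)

5

Sort by right endpoint; whenever an interval is uncovered, place a point at its right end.
Sorted: [5,7] [6,8] [8,9] [10,11] [19,20] [20,22] [22,24] [24,25]
{[5,7],[6,8]} hit by 7; {[8,9]} hit by 9; {[10,11]} hit by 11; {[19,20],[20,22]} hit by 20; {[22,24],[24,25]} hit by 24.
Points: 7, 9, 11, 20, 24 (5 total).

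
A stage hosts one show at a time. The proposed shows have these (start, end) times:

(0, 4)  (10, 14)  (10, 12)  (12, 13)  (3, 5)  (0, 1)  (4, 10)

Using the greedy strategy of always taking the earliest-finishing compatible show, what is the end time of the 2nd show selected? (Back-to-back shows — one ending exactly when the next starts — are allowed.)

Order by finish time; keep every interval that doesn't clash with the previous kept one.
Sorted by end: (0,1)  (0,4)  (3,5)  (4,10)  (10,12)  (12,13)  (10,14)
take (0,1); take (3,5); take (10,12); take (12,13).
Selected: (0,1) (3,5) (10,12) (12,13)

5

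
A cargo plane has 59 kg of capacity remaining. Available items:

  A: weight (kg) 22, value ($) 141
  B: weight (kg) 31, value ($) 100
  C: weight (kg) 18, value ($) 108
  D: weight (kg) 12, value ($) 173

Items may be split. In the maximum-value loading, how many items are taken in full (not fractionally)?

3

Order: D (173/12=14.42) > A (141/22=6.41) > C (108/18=6.00) > B (100/31=3.23)
Fill: take D (12 @ 173) → take A (22 @ 141) → take C (18 @ 108) → take 7/31 of B → 22.58; 59/59 used.
3 item(s) taken whole; one partial (take 7/31 of B).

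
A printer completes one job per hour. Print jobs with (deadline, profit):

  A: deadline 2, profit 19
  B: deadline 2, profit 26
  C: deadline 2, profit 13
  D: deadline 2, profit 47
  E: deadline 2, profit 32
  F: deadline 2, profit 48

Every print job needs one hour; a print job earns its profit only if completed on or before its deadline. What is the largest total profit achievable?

95

Take jobs in profit order; each goes to the latest open slot no later than its deadline.
Profit order: F=48 D=47 E=32 B=26 A=19 C=13
Assign: F→slot 2, D→slot 1, E skipped, B skipped, A skipped, C skipped.
Slots: [1:D] [2:F]
Profit = 47 + 48 = 95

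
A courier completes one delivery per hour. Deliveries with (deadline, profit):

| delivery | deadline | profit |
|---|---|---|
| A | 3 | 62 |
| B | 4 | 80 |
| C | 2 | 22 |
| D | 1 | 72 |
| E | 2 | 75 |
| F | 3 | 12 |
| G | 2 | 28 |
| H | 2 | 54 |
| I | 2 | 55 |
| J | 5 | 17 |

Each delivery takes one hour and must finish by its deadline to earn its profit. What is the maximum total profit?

306

Take jobs in profit order; each goes to the latest open slot no later than its deadline.
Profit order: B=80 E=75 D=72 A=62 I=55 H=54 G=28 C=22 J=17 F=12
Assign: B→slot 4, E→slot 2, D→slot 1, A→slot 3, I skipped, H skipped, G skipped, C skipped, J→slot 5, F skipped.
Slots: [1:D] [2:E] [3:A] [4:B] [5:J]
Profit = 72 + 75 + 62 + 80 + 17 = 306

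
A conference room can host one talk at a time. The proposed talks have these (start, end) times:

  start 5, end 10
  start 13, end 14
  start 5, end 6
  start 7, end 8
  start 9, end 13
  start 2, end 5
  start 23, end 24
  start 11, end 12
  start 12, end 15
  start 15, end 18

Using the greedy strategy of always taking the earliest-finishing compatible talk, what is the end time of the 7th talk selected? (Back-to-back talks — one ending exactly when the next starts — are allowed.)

24

Order by finish time; keep every interval that doesn't clash with the previous kept one.
Sorted by end: (2,5)  (5,6)  (7,8)  (5,10)  (11,12)  (9,13)  (13,14)  (12,15)  (15,18)  (23,24)
take (2,5); take (5,6); take (7,8); skip (5,10); take (11,12); take (13,14); skip (12,15); take (15,18); take (23,24).
Selected: (2,5) (5,6) (7,8) (11,12) (13,14) (15,18) (23,24)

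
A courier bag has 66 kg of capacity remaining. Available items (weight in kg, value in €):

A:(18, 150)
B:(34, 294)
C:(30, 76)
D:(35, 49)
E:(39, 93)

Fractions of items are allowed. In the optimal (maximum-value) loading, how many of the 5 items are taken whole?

2

Greedy by value/weight ratio, highest first.
Ratios (sorted): B 8.65, A 8.33, C 2.53, E 2.38, D 1.40
take B (34 @ 294); take A (18 @ 150); take 14/30 of C → 35.47. Capacity used 66/66.
2 item(s) taken whole; one partial (take 14/30 of C).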